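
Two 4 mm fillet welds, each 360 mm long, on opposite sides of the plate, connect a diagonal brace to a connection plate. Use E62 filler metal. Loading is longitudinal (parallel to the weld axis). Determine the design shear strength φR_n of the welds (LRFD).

φR_n ≈ 568 kN

E62XX → F_EXX = 620 MPa.
Effective throat t_e = 0.707 × 4 = 2.828 mm.
Total length L = 720 mm; A_we = 2.828 × 720 = 2036 mm².
F_nw = 0.6 F_EXX = 0.6 × 620 = 372 MPa.
φR_n = 0.75 × 372 × 2036 × 10⁻³ = 568.1 kN.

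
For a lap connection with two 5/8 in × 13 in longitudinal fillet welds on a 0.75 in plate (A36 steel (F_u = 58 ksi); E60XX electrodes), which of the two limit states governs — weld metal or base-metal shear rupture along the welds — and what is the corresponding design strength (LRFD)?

E60XX → F_EXX = 60 ksi.
t_e = 0.707 × 0.625 = 0.4419 in; L = 26 in.
Weld metal: φR_n = 0.75 × 0.6 × 60 × 0.4419 × 26 = 310.2 kips.
Base metal (shear rupture): φR_n = 0.75 × 0.6 × 58 × 0.75 × 26 = 508.9 kips.
Governing: weld metal.

φR_n ≈ 310 kips (weld metal governs)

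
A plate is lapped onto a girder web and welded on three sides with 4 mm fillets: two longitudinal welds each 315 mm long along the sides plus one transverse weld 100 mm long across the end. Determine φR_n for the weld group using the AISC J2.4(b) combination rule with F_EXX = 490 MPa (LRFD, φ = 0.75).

t_e = 0.707 × 4 = 2.828 mm.
R_nwl = 0.6 × 490 × 2.828 × 630 × 10⁻³ = 523.8 kN (longitudinal, 2 welds).
R_nwt = 0.6 × 490 × 2.828 × 100 × 10⁻³ = 83.14 kN (transverse, base value).
(i) R_nwl + R_nwt = 606.9 kN; (ii) 0.85 R_nwl + 1.5 R_nwt = 569.9 kN.
R_n = max = 606.9 kN [governs: (i)]; φR_n = 455.2 kN.

φR_n ≈ 455 kN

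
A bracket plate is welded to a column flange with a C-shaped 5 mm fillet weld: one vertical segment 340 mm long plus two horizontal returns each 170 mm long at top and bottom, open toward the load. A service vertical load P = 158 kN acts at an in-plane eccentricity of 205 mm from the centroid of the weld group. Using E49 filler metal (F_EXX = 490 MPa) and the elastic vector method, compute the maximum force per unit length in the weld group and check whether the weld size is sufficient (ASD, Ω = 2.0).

f_max ≈ 622 N/mm; NOT adequate

Total weld length L_w = 680 mm. Treat welds as unit-width lines.
Centroid: x̄ = 2×170×85 / 680 = 42.5 mm from the vertical weld.
Polar moment about centroid: J = I_x + I_y = [340³/12 + 2×170×170²] + [340×42.5² + 2(170³/12 + 170×42.5²)] = 15150000 mm³.
Direct shear f_v = P/L_w = 158×10³ / 680 = 232.4 N/mm (vertical).
Torsion M = P·e = 158×10³ × 205 = 32390000 N·mm.
Critical point at (x, y) = (127.5, 170) from centroid. f_tx = M·y/J = 363.5 N/mm; f_ty = M·x/J = 272.6 N/mm.
Resultant f_max = √[f_tx² + (f_v + f_ty)²] = √[363.5² + (232.4 + 272.6)²] = 622.2 N/mm.
Capacity per unit length: r_n/Ω = (1/2.0) × 0.6 × 490 × (0.707 × 5) = 519.6 N/mm.
622.2 > 519.6 → NOT adequate.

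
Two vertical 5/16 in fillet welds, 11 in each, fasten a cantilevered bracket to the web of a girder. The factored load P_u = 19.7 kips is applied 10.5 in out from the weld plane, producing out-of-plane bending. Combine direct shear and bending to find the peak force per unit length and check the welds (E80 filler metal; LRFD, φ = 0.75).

E80XX → F_EXX = 80 ksi.
L_w = 2 × 11 = 22 in; section modulus (unit throat) S = 2 × L²/6 = 40.33 in².
Direct shear f_v = P/L_w = 19.7/22 = 0.8955 kip/in.
Moment M = P × e = 19.7 × 10.5 = 206.85 kip·in; bending f_b = M/S = 5.129 kip/in.
f_max = √(f_v² + f_b²) = √(0.8955² + 5.129²) = 5.206 kip/in.
φr_n = 0.75 × 0.6 × 80 × (0.707 × 0.3125) = 7.954 kip/in → adequate.

f_max ≈ 5.21 kip/in; adequate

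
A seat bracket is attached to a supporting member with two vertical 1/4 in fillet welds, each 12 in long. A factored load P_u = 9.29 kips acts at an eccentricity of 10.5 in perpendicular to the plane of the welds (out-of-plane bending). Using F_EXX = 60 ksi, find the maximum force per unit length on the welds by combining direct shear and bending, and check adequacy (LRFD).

f_max ≈ 2.07 kip/in; adequate

L_w = 2 × 12 = 24 in; section modulus (unit throat) S = 2 × L²/6 = 48 in².
Direct shear f_v = P/L_w = 9.29/24 = 0.3871 kip/in.
Moment M = P × e = 9.29 × 10.5 = 97.545 kip·in; bending f_b = M/S = 2.032 kip/in.
f_max = √(f_v² + f_b²) = √(0.3871² + 2.032²) = 2.069 kip/in.
φr_n = 0.75 × 0.6 × 60 × (0.707 × 0.25) = 4.772 kip/in → adequate.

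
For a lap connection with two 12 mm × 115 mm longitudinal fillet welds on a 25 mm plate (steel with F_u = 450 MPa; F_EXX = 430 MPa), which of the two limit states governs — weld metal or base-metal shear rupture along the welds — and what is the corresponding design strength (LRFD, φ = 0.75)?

φR_n ≈ 378 kN (weld metal governs)

t_e = 0.707 × 12 = 8.484 mm; L = 230 mm.
Weld metal: φR_n = 0.75 × 0.6 × 430 × 8.484 × 230 × 10⁻³ = 377.6 kN.
Base metal (shear rupture): φR_n = 0.75 × 0.6 × 450 × 25 × 230 × 10⁻³ = 1164 kN.
Governing: weld metal.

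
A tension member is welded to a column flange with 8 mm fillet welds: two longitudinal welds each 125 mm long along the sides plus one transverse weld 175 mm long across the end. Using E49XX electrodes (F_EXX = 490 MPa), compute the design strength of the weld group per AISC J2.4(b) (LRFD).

φR_n ≈ 592 kN

t_e = 0.707 × 8 = 5.656 mm.
R_nwl = 0.6 × 490 × 5.656 × 250 × 10⁻³ = 415.7 kN (longitudinal, 2 welds).
R_nwt = 0.6 × 490 × 5.656 × 175 × 10⁻³ = 291 kN (transverse, base value).
(i) R_nwl + R_nwt = 706.7 kN; (ii) 0.85 R_nwl + 1.5 R_nwt = 789.9 kN.
R_n = max = 789.9 kN [governs: (ii)]; φR_n = 592.4 kN.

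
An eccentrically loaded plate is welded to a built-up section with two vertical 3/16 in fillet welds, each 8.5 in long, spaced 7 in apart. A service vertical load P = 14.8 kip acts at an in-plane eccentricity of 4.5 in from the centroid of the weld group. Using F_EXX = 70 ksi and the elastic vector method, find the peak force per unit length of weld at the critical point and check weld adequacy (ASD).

f_max ≈ 1.86 kip/in; adequate

Total weld length L_w = 17 in. Treat welds as unit-width lines.
Polar moment about centroid: J = 2[d³/12 + d(b/2)²] = 2[8.5³/12 + 8.5×3.5²] = 310.6 in³.
Direct shear f_v = P/L_w = 14.8 / 17 = 0.8706 kip/in (vertical).
Torsion M = P·e = 14.8 × 4.5 = 66.6 kip·in.
Critical point at (x, y) = (3.5, 4.25) from centroid. f_tx = M·y/J = 0.9113 kip/in; f_ty = M·x/J = 0.7505 kip/in.
Resultant f_max = √[f_tx² + (f_v + f_ty)²] = √[0.9113² + (0.8706 + 0.7505)²] = 1.86 kip/in.
Capacity per unit length: r_n/Ω = (1/2.0) × 0.6 × 70 × (0.707 × 0.1875) = 2.784 kip/in.
1.86 ≤ 2.784 → adequate.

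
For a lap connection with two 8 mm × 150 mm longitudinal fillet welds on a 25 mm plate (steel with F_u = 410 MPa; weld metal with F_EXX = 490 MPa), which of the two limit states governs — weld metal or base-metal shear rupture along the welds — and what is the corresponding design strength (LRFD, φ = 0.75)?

t_e = 0.707 × 8 = 5.656 mm; L = 300 mm.
Weld metal: φR_n = 0.75 × 0.6 × 490 × 5.656 × 300 × 10⁻³ = 374.1 kN.
Base metal (shear rupture): φR_n = 0.75 × 0.6 × 410 × 25 × 300 × 10⁻³ = 1384 kN.
Governing: weld metal.

φR_n ≈ 374 kN (weld metal governs)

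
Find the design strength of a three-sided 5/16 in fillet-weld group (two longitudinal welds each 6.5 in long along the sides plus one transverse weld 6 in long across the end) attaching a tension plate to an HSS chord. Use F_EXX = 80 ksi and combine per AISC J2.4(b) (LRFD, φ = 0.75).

φR_n ≈ 159 kip

t_e = 0.707 × 0.3125 = 0.2209 in.
R_nwl = 0.6 × 80 × 0.2209 × 13 = 137.9 kip (longitudinal, 2 welds).
R_nwt = 0.6 × 80 × 0.2209 × 6 = 63.63 kip (transverse, base value).
(i) R_nwl + R_nwt = 201.5 kip; (ii) 0.85 R_nwl + 1.5 R_nwt = 212.6 kip.
R_n = max = 212.6 kip [governs: (ii)]; φR_n = 159.5 kip.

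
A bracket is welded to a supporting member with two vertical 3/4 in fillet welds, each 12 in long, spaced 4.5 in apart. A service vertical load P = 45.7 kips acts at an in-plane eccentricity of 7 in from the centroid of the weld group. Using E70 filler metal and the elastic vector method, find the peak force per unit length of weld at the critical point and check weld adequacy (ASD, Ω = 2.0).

f_max ≈ 5.95 kip/in; adequate

E70XX → F_EXX = 70 ksi.
Total weld length L_w = 24 in. Treat welds as unit-width lines.
Polar moment about centroid: J = 2[d³/12 + d(b/2)²] = 2[12³/12 + 12×2.25²] = 409.5 in³.
Direct shear f_v = P/L_w = 45.7 / 24 = 1.904 kip/in (vertical).
Torsion M = P·e = 45.7 × 7 = 319.9 kip·in.
Critical point at (x, y) = (2.25, 6) from centroid. f_tx = M·y/J = 4.687 kip/in; f_ty = M·x/J = 1.758 kip/in.
Resultant f_max = √[f_tx² + (f_v + f_ty)²] = √[4.687² + (1.904 + 1.758)²] = 5.948 kip/in.
Capacity per unit length: r_n/Ω = (1/2.0) × 0.6 × 70 × (0.707 × 0.75) = 11.14 kip/in.
5.948 ≤ 11.14 → adequate.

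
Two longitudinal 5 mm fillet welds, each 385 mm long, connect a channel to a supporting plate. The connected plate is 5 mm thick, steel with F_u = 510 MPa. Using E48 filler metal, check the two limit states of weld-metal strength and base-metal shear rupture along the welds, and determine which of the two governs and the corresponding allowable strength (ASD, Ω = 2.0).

E48XX → F_EXX = 480 MPa.
t_e = 0.707 × 5 = 3.535 mm; L = 770 mm.
Weld metal: R_n/Ω = (1/2.0) × 0.6 × 480 × 3.535 × 770 × 10⁻³ = 392 kN.
Base metal (shear rupture): R_n/Ω = (1/2.0) × 0.6 × 510 × 5 × 770 × 10⁻³ = 589.1 kN.
Governing: weld metal.

R_n/Ω ≈ 392 kN (weld metal governs)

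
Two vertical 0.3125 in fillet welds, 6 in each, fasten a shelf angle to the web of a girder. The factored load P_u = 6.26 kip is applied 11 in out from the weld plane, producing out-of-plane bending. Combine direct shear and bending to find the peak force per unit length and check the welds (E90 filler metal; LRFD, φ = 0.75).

f_max ≈ 5.76 kip/in; adequate

E90XX → F_EXX = 90 ksi.
L_w = 2 × 6 = 12 in; section modulus (unit throat) S = 2 × L²/6 = 12 in².
Direct shear f_v = P/L_w = 6.26/12 = 0.5217 kip/in.
Moment M = P × e = 6.26 × 11 = 68.86 kip·in; bending f_b = M/S = 5.738 kip/in.
f_max = √(f_v² + f_b²) = √(0.5217² + 5.738²) = 5.762 kip/in.
φr_n = 0.75 × 0.6 × 90 × (0.707 × 0.3125) = 8.948 kip/in → adequate.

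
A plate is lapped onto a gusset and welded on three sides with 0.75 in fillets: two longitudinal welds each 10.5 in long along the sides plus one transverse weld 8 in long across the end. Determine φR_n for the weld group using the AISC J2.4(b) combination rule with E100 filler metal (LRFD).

φR_n ≈ 712 kip

E100XX → F_EXX = 100 ksi.
t_e = 0.707 × 0.75 = 0.5302 in.
R_nwl = 0.6 × 100 × 0.5302 × 21 = 668.1 kip (longitudinal, 2 welds).
R_nwt = 0.6 × 100 × 0.5302 × 8 = 254.5 kip (transverse, base value).
(i) R_nwl + R_nwt = 922.6 kip; (ii) 0.85 R_nwl + 1.5 R_nwt = 949.7 kip.
R_n = max = 949.7 kip [governs: (ii)]; φR_n = 712.3 kip.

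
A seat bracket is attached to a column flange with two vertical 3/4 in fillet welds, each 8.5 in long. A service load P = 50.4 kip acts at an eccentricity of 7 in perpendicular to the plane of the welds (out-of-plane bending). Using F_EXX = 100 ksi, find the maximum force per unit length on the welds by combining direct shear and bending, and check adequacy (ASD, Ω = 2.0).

f_max ≈ 14.9 kip/in; adequate

L_w = 2 × 8.5 = 17 in; section modulus (unit throat) S = 2 × L²/6 = 24.08 in².
Direct shear f_v = P/L_w = 50.4/17 = 2.965 kip/in.
Moment M = P × e = 50.4 × 7 = 352.8 kip·in; bending f_b = M/S = 14.65 kip/in.
f_max = √(f_v² + f_b²) = √(2.965² + 14.65²) = 14.95 kip/in.
r_n/Ω = (1/2.0) × 0.6 × 100 × (0.707 × 0.75) = 15.91 kip/in → adequate.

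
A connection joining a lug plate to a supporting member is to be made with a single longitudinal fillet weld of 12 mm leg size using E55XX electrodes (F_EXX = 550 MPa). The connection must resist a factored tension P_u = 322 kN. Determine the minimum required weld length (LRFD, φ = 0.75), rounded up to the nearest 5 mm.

Throat t_e = 0.707 × 12 = 8.484 mm.
φr_n = 0.75 × 0.6 × 550 × 8.484 × 10⁻³ = 2.1 kN/mm.
L_req = P_u / φr_n = 322 / 2.1 = 153.3 mm total.
Round up → use L = 155 mm.

L = 155 mm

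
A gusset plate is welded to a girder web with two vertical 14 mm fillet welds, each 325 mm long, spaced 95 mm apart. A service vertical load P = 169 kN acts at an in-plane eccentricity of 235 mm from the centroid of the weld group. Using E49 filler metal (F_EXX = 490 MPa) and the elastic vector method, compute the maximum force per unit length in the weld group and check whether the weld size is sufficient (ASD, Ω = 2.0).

f_max ≈ 1040 N/mm; adequate

Total weld length L_w = 650 mm. Treat welds as unit-width lines.
Polar moment about centroid: J = 2[d³/12 + d(b/2)²] = 2[325³/12 + 325×47.5²] = 7188000 mm³.
Direct shear f_v = P/L_w = 169×10³ / 650 = 260 N/mm (vertical).
Torsion M = P·e = 169×10³ × 235 = 39715000 N·mm.
Critical point at (x, y) = (47.5, 162.5) from centroid. f_tx = M·y/J = 897.9 N/mm; f_ty = M·x/J = 262.4 N/mm.
Resultant f_max = √[f_tx² + (f_v + f_ty)²] = √[897.9² + (260 + 262.4)²] = 1039 N/mm.
Capacity per unit length: r_n/Ω = (1/2.0) × 0.6 × 490 × (0.707 × 14) = 1455 N/mm.
1039 ≤ 1455 → adequate.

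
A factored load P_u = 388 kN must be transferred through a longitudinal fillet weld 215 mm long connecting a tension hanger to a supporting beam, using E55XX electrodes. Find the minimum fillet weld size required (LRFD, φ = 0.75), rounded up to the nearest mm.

w = 11 mm

E55XX → F_EXX = 550 MPa.
Total weld length L = 215 mm.
Required throat t_e = P_u / (φ × 0.6 F_EXX × L) = 388 / (0.75 × 0.6 × 550 × 215 × 10⁻³) = 7.292 mm.
Required leg w = t_e / 0.707 = 10.31 mm → use 11 mm.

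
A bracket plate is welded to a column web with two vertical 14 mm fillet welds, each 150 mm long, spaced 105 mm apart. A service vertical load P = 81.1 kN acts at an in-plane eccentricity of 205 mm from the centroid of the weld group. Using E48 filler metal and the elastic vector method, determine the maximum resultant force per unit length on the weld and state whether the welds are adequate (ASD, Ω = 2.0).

E48XX → F_EXX = 480 MPa.
Total weld length L_w = 300 mm. Treat welds as unit-width lines.
Polar moment about centroid: J = 2[d³/12 + d(b/2)²] = 2[150³/12 + 150×52.5²] = 1389000 mm³.
Direct shear f_v = P/L_w = 81.1×10³ / 300 = 270.3 N/mm (vertical).
Torsion M = P·e = 81.1×10³ × 205 = 16626000 N·mm.
Critical point at (x, y) = (52.5, 75) from centroid. f_tx = M·y/J = 897.5 N/mm; f_ty = M·x/J = 628.2 N/mm.
Resultant f_max = √[f_tx² + (f_v + f_ty)²] = √[897.5² + (270.3 + 628.2)²] = 1270 N/mm.
Capacity per unit length: r_n/Ω = (1/2.0) × 0.6 × 480 × (0.707 × 14) = 1425 N/mm.
1270 ≤ 1425 → adequate.

f_max ≈ 1270 N/mm; adequate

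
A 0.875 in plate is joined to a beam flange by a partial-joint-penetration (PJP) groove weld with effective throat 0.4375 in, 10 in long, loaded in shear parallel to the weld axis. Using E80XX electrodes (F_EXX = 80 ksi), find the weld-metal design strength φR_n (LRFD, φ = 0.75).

φR_n ≈ 158 kips

Effective throat (given) t_e = 0.4375 in.
A_we = 0.4375 × 10 = 4.375 in².
F_nw = 0.6 F_EXX = 48 ksi.
φR_n = 0.75 × 48 × 4.375 = 157.5 kips.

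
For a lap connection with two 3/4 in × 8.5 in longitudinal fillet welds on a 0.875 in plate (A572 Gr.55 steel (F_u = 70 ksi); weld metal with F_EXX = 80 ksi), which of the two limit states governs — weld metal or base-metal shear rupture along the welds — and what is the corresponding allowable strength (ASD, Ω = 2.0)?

R_n/Ω ≈ 216 kip (weld metal governs)

t_e = 0.707 × 0.75 = 0.5302 in; L = 17 in.
Weld metal: R_n/Ω = (1/2.0) × 0.6 × 80 × 0.5302 × 17 = 216.3 kip.
Base metal (shear rupture): R_n/Ω = (1/2.0) × 0.6 × 70 × 0.875 × 17 = 312.4 kip.
Governing: weld metal.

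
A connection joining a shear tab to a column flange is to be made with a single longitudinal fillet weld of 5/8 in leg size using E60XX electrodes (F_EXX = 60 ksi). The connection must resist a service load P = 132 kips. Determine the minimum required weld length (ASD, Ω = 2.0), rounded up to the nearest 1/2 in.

L = 17 in

Throat t_e = 0.707 × 0.625 = 0.4419 in.
r_n/Ω = (0.6 × 60 × 0.4419) / 2.0 = 7.954 kip/in.
L_req = P / (r_n/Ω) = 132 / 7.954 = 16.6 in total.
Round up → use L = 17 in.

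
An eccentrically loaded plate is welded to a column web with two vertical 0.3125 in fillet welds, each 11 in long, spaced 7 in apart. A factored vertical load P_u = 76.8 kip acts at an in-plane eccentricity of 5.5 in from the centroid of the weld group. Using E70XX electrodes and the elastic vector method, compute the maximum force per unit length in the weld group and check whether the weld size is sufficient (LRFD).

f_max ≈ 8.04 kip/in; NOT adequate

E70XX → F_EXX = 70 ksi.
Total weld length L_w = 22 in. Treat welds as unit-width lines.
Polar moment about centroid: J = 2[d³/12 + d(b/2)²] = 2[11³/12 + 11×3.5²] = 491.3 in³.
Direct shear f_v = P/L_w = 76.8 / 22 = 3.491 kip/in (vertical).
Torsion M = P·e = 76.8 × 5.5 = 422.4 kip·in.
Critical point at (x, y) = (3.5, 5.5) from centroid. f_tx = M·y/J = 4.728 kip/in; f_ty = M·x/J = 3.009 kip/in.
Resultant f_max = √[f_tx² + (f_v + f_ty)²] = √[4.728² + (3.491 + 3.009)²] = 8.038 kip/in.
Capacity per unit length: φr_n = 0.75 × 0.6 × 70 × (0.707 × 0.3125) = 6.96 kip/in.
8.038 > 6.96 → NOT adequate.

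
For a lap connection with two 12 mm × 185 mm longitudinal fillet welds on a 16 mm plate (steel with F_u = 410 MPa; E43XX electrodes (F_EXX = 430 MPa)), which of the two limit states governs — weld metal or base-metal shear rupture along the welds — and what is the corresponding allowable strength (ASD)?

t_e = 0.707 × 12 = 8.484 mm; L = 370 mm.
Weld metal: R_n/Ω = (1/2.0) × 0.6 × 430 × 8.484 × 370 × 10⁻³ = 404.9 kN.
Base metal (shear rupture): R_n/Ω = (1/2.0) × 0.6 × 410 × 16 × 370 × 10⁻³ = 728.2 kN.
Governing: weld metal.

R_n/Ω ≈ 405 kN (weld metal governs)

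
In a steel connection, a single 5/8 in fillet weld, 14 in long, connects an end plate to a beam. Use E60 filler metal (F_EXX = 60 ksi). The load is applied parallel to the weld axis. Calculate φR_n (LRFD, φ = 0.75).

φR_n ≈ 167 kip

Effective throat t_e = 0.707 × 0.625 = 0.4419 in.
Total length L = 14 in; A_we = 0.4419 × 14 = 6.186 in².
F_nw = 0.6 F_EXX = 0.6 × 60 = 36 ksi.
φR_n = 0.75 × 36 × 6.186 = 167 kip.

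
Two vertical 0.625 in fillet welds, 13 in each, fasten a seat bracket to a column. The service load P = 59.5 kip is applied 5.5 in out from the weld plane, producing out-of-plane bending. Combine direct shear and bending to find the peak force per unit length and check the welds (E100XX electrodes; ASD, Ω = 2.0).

E100XX → F_EXX = 100 ksi.
L_w = 2 × 13 = 26 in; section modulus (unit throat) S = 2 × L²/6 = 56.33 in².
Direct shear f_v = P/L_w = 59.5/26 = 2.288 kip/in.
Moment M = P × e = 59.5 × 5.5 = 327.25 kip·in; bending f_b = M/S = 5.809 kip/in.
f_max = √(f_v² + f_b²) = √(2.288² + 5.809²) = 6.244 kip/in.
r_n/Ω = (1/2.0) × 0.6 × 100 × (0.707 × 0.625) = 13.26 kip/in → adequate.

f_max ≈ 6.24 kip/in; adequate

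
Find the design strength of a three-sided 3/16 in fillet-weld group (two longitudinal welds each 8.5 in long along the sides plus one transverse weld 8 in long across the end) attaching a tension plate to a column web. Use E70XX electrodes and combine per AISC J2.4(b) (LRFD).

E70XX → F_EXX = 70 ksi.
t_e = 0.707 × 0.1875 = 0.1326 in.
R_nwl = 0.6 × 70 × 0.1326 × 17 = 94.65 kips (longitudinal, 2 welds).
R_nwt = 0.6 × 70 × 0.1326 × 8 = 44.54 kips (transverse, base value).
(i) R_nwl + R_nwt = 139.2 kips; (ii) 0.85 R_nwl + 1.5 R_nwt = 147.3 kips.
R_n = max = 147.3 kips [governs: (ii)]; φR_n = 110.4 kips.

φR_n ≈ 110 kips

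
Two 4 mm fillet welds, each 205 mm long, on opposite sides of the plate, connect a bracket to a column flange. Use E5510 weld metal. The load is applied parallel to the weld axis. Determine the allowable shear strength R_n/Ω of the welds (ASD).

E55XX → F_EXX = 550 MPa.
Effective throat t_e = 0.707 × 4 = 2.828 mm.
Total length L = 410 mm; A_we = 2.828 × 410 = 1159 mm².
F_nw = 0.6 F_EXX = 0.6 × 550 = 330 MPa.
R_n = 330 × 1159 × 10⁻³ = 382.6 kN; R_n/Ω = 382.6/2.0 = 191.3 kN.

R_n/Ω ≈ 191 kN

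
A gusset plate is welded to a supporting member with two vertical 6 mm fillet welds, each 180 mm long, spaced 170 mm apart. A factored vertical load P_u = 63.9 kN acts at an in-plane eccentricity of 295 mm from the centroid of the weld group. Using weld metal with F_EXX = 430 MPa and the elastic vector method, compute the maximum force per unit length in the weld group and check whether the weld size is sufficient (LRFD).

Total weld length L_w = 360 mm. Treat welds as unit-width lines.
Polar moment about centroid: J = 2[d³/12 + d(b/2)²] = 2[180³/12 + 180×85²] = 3573000 mm³.
Direct shear f_v = P/L_w = 63.9×10³ / 360 = 177.5 N/mm (vertical).
Torsion M = P·e = 63.9×10³ × 295 = 18850000 N·mm.
Critical point at (x, y) = (85, 90) from centroid. f_tx = M·y/J = 474.8 N/mm; f_ty = M·x/J = 448.4 N/mm.
Resultant f_max = √[f_tx² + (f_v + f_ty)²] = √[474.8² + (177.5 + 448.4)²] = 785.7 N/mm.
Capacity per unit length: φr_n = 0.75 × 0.6 × 430 × (0.707 × 6) = 820.8 N/mm.
785.7 ≤ 820.8 → adequate.

f_max ≈ 786 N/mm; adequate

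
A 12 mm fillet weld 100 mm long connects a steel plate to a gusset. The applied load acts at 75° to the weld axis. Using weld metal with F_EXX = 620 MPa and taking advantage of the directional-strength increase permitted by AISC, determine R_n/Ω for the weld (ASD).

t_e = 0.707 × 12 = 8.484 mm; A_we = 8.484 × 100 = 848.4 mm².
Directional factor: 1.0 + 0.5 sin^1.5(75°) = 1.475.
F_nw = 0.6 × 620 × 1.475 = 548.6 MPa.
R_n/Ω = (548.6 × 848.4) / 2.0 × 10⁻³ = 232.7 kN.

R_n/Ω ≈ 233 kN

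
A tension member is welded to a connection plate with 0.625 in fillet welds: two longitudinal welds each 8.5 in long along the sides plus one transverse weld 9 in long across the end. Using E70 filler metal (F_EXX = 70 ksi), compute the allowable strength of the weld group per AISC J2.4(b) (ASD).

t_e = 0.707 × 0.625 = 0.4419 in.
R_nwl = 0.6 × 70 × 0.4419 × 17 = 315.5 kips (longitudinal, 2 welds).
R_nwt = 0.6 × 70 × 0.4419 × 9 = 167 kips (transverse, base value).
(i) R_nwl + R_nwt = 482.5 kips; (ii) 0.85 R_nwl + 1.5 R_nwt = 518.7 kips.
R_n = max = 518.7 kips [governs: (ii)]; R_n/Ω = 259.4 kips.

R_n/Ω ≈ 259 kips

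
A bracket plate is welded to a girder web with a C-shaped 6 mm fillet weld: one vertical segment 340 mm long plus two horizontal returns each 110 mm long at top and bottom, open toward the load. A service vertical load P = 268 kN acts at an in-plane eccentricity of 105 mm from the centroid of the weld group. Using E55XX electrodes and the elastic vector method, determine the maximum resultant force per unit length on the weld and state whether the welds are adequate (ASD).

E55XX → F_EXX = 550 MPa.
Total weld length L_w = 560 mm. Treat welds as unit-width lines.
Centroid: x̄ = 2×110×55 / 560 = 21.61 mm from the vertical weld.
Polar moment about centroid: J = I_x + I_y = [340³/12 + 2×110×170²] + [340×21.61² + 2(110³/12 + 110×33.39²)] = 10260000 mm³.
Direct shear f_v = P/L_w = 268×10³ / 560 = 478.6 N/mm (vertical).
Torsion M = P·e = 268×10³ × 105 = 28140000 N·mm.
Critical point at (x, y) = (88.39, 170) from centroid. f_tx = M·y/J = 466.3 N/mm; f_ty = M·x/J = 242.5 N/mm.
Resultant f_max = √[f_tx² + (f_v + f_ty)²] = √[466.3² + (478.6 + 242.5)²] = 858.7 N/mm.
Capacity per unit length: r_n/Ω = (1/2.0) × 0.6 × 550 × (0.707 × 6) = 699.9 N/mm.
858.7 > 699.9 → NOT adequate.

f_max ≈ 859 N/mm; NOT adequate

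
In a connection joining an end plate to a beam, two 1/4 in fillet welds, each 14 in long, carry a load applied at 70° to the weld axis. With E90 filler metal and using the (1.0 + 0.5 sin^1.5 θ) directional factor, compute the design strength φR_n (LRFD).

φR_n ≈ 292 kips

E90XX → F_EXX = 90 ksi.
t_e = 0.707 × 0.25 = 0.1767 in; A_we = 0.1767 × 28 = 4.949 in².
Directional factor: 1.0 + 0.5 sin^1.5(70°) = 1.455.
F_nw = 0.6 × 90 × 1.455 = 78.59 ksi.
φR_n = 0.75 × 78.59 × 4.949 = 291.7 kips.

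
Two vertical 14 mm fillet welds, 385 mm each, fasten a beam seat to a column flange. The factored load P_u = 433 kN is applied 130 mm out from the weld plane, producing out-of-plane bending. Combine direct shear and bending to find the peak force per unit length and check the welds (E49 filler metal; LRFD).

f_max ≈ 1270 N/mm; adequate

E49XX → F_EXX = 490 MPa.
L_w = 2 × 385 = 770 mm; section modulus (unit throat) S = 2 × L²/6 = 49410 mm².
Direct shear f_v = P/L_w = 433×10³/770 = 562.3 N/mm.
Moment M = P × e = 433×10³ × 130 = 56290000 N·mm; bending f_b = M/S = 1139 N/mm.
f_max = √(f_v² + f_b²) = √(562.3² + 1139²) = 1271 N/mm.
φr_n = 0.75 × 0.6 × 490 × (0.707 × 14) = 2183 N/mm → adequate.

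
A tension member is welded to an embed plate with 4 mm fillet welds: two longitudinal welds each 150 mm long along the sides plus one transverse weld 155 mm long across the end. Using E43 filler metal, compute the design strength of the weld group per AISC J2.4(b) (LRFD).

φR_n ≈ 267 kN

E43XX → F_EXX = 430 MPa.
t_e = 0.707 × 4 = 2.828 mm.
R_nwl = 0.6 × 430 × 2.828 × 300 × 10⁻³ = 218.9 kN (longitudinal, 2 welds).
R_nwt = 0.6 × 430 × 2.828 × 155 × 10⁻³ = 113.1 kN (transverse, base value).
(i) R_nwl + R_nwt = 332 kN; (ii) 0.85 R_nwl + 1.5 R_nwt = 355.7 kN.
R_n = max = 355.7 kN [governs: (ii)]; φR_n = 266.8 kN.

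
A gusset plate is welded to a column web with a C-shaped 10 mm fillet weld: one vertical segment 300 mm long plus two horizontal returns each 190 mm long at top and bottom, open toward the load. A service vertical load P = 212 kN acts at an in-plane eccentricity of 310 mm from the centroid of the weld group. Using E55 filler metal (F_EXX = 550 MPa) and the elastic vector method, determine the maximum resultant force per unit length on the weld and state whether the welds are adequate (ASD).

Total weld length L_w = 680 mm. Treat welds as unit-width lines.
Centroid: x̄ = 2×190×95 / 680 = 53.09 mm from the vertical weld.
Polar moment about centroid: J = I_x + I_y = [300³/12 + 2×190×150²] + [300×53.09² + 2(190³/12 + 190×41.91²)] = 13460000 mm³.
Direct shear f_v = P/L_w = 212×10³ / 680 = 311.8 N/mm (vertical).
Torsion M = P·e = 212×10³ × 310 = 65720000 N·mm.
Critical point at (x, y) = (136.9, 150) from centroid. f_tx = M·y/J = 732.6 N/mm; f_ty = M·x/J = 668.7 N/mm.
Resultant f_max = √[f_tx² + (f_v + f_ty)²] = √[732.6² + (311.8 + 668.7)²] = 1224 N/mm.
Capacity per unit length: r_n/Ω = (1/2.0) × 0.6 × 550 × (0.707 × 10) = 1167 N/mm.
1224 > 1167 → NOT adequate.

f_max ≈ 1220 N/mm; NOT adequate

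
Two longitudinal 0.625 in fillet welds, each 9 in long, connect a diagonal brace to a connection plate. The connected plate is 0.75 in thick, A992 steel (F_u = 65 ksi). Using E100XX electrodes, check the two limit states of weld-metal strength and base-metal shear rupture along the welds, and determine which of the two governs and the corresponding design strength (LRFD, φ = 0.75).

φR_n ≈ 358 kips (weld metal governs)

E100XX → F_EXX = 100 ksi.
t_e = 0.707 × 0.625 = 0.4419 in; L = 18 in.
Weld metal: φR_n = 0.75 × 0.6 × 100 × 0.4419 × 18 = 357.9 kips.
Base metal (shear rupture): φR_n = 0.75 × 0.6 × 65 × 0.75 × 18 = 394.9 kips.
Governing: weld metal.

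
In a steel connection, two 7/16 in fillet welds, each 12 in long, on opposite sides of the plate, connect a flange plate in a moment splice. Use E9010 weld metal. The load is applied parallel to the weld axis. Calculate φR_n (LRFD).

φR_n ≈ 301 kips

E90XX → F_EXX = 90 ksi.
Effective throat t_e = 0.707 × 0.4375 = 0.3093 in.
Total length L = 24 in; A_we = 0.3093 × 24 = 7.423 in².
F_nw = 0.6 F_EXX = 0.6 × 90 = 54 ksi.
φR_n = 0.75 × 54 × 7.423 = 300.7 kips.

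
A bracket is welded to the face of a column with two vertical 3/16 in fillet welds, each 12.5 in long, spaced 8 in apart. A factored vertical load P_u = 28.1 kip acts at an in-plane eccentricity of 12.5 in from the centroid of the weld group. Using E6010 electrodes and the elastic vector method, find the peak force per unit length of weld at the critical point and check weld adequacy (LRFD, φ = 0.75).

f_max ≈ 4.3 kip/in; NOT adequate

E60XX → F_EXX = 60 ksi.
Total weld length L_w = 25 in. Treat welds as unit-width lines.
Polar moment about centroid: J = 2[d³/12 + d(b/2)²] = 2[12.5³/12 + 12.5×4²] = 725.5 in³.
Direct shear f_v = P/L_w = 28.1 / 25 = 1.124 kip/in (vertical).
Torsion M = P·e = 28.1 × 12.5 = 351.25 kip·in.
Critical point at (x, y) = (4, 6.25) from centroid. f_tx = M·y/J = 3.026 kip/in; f_ty = M·x/J = 1.937 kip/in.
Resultant f_max = √[f_tx² + (f_v + f_ty)²] = √[3.026² + (1.124 + 1.937)²] = 4.304 kip/in.
Capacity per unit length: φr_n = 0.75 × 0.6 × 60 × (0.707 × 0.1875) = 3.579 kip/in.
4.304 > 3.579 → NOT adequate.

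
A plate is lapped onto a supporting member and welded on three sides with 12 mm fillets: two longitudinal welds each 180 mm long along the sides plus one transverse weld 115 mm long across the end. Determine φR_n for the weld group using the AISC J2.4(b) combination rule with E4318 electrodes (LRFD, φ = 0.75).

E43XX → F_EXX = 430 MPa.
t_e = 0.707 × 12 = 8.484 mm.
R_nwl = 0.6 × 430 × 8.484 × 360 × 10⁻³ = 788 kN (longitudinal, 2 welds).
R_nwt = 0.6 × 430 × 8.484 × 115 × 10⁻³ = 251.7 kN (transverse, base value).
(i) R_nwl + R_nwt = 1040 kN; (ii) 0.85 R_nwl + 1.5 R_nwt = 1047 kN.
R_n = max = 1047 kN [governs: (ii)]; φR_n = 785.5 kN.

φR_n ≈ 786 kN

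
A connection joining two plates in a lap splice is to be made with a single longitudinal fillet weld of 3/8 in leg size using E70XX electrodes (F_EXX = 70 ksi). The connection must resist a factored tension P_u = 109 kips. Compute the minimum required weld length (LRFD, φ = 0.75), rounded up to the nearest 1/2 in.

Throat t_e = 0.707 × 0.375 = 0.2651 in.
φr_n = 0.75 × 0.6 × 70 × 0.2651 = 8.351 kips/in.
L_req = P_u / φr_n = 109 / 8.351 = 13.05 in total.
Round up → use L = 13.5 in.

L = 13.5 in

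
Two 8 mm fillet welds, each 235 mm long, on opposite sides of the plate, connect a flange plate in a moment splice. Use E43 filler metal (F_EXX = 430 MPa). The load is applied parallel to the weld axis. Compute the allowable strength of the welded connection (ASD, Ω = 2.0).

R_n/Ω ≈ 343 kN

Effective throat t_e = 0.707 × 8 = 5.656 mm.
Total length L = 470 mm; A_we = 5.656 × 470 = 2658 mm².
F_nw = 0.6 F_EXX = 0.6 × 430 = 258 MPa.
R_n = 258 × 2658 × 10⁻³ = 685.8 kN; R_n/Ω = 685.8/2.0 = 342.9 kN.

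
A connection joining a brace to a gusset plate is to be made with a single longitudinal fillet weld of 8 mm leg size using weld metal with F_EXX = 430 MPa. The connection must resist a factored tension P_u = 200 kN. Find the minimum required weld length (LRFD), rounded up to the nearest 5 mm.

L = 185 mm

Throat t_e = 0.707 × 8 = 5.656 mm.
φr_n = 0.75 × 0.6 × 430 × 5.656 × 10⁻³ = 1.094 kN/mm.
L_req = P_u / φr_n = 200 / 1.094 = 182.7 mm total.
Round up → use L = 185 mm.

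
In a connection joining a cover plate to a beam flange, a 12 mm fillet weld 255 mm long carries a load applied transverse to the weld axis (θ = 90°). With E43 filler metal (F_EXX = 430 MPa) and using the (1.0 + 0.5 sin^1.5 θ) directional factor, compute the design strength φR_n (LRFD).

t_e = 0.707 × 12 = 8.484 mm; A_we = 8.484 × 255 = 2163 mm².
Directional factor: 1.0 + 0.5 sin^1.5(90°) = 1.5.
F_nw = 0.6 × 430 × 1.5 = 387 MPa.
φR_n = 0.75 × 387 × 2163 × 10⁻³ = 627.9 kN.

φR_n ≈ 628 kN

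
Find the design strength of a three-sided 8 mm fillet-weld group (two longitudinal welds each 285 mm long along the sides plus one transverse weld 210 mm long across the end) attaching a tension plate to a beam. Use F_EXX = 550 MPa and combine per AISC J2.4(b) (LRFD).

φR_n ≈ 1120 kN

t_e = 0.707 × 8 = 5.656 mm.
R_nwl = 0.6 × 550 × 5.656 × 570 × 10⁻³ = 1064 kN (longitudinal, 2 welds).
R_nwt = 0.6 × 550 × 5.656 × 210 × 10⁻³ = 392 kN (transverse, base value).
(i) R_nwl + R_nwt = 1456 kN; (ii) 0.85 R_nwl + 1.5 R_nwt = 1492 kN.
R_n = max = 1492 kN [governs: (ii)]; φR_n = 1119 kN.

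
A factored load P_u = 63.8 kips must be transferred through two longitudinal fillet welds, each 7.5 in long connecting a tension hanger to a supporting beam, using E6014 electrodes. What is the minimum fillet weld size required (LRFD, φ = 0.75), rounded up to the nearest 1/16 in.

w = 1/4 in

E60XX → F_EXX = 60 ksi.
Total weld length L = 15 in.
Required throat t_e = P_u / (φ × 0.6 F_EXX × L) = 63.8 / (0.75 × 0.6 × 60 × 15) = 0.1575 in.
Required leg w = t_e / 0.707 = 0.2228 in → use 1/4 in.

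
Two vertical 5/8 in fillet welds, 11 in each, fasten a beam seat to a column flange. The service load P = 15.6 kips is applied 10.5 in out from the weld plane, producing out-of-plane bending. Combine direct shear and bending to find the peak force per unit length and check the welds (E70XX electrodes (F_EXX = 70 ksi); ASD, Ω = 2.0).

L_w = 2 × 11 = 22 in; section modulus (unit throat) S = 2 × L²/6 = 40.33 in².
Direct shear f_v = P/L_w = 15.6/22 = 0.7091 kip/in.
Moment M = P × e = 15.6 × 10.5 = 163.8 kip·in; bending f_b = M/S = 4.061 kip/in.
f_max = √(f_v² + f_b²) = √(0.7091² + 4.061²) = 4.123 kip/in.
r_n/Ω = (1/2.0) × 0.6 × 70 × (0.707 × 0.625) = 9.279 kip/in → adequate.

f_max ≈ 4.12 kip/in; adequate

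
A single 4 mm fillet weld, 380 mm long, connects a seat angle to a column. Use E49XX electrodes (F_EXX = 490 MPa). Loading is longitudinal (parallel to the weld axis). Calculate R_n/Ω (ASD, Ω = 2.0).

Effective throat t_e = 0.707 × 4 = 2.828 mm.
Total length L = 380 mm; A_we = 2.828 × 380 = 1075 mm².
F_nw = 0.6 F_EXX = 0.6 × 490 = 294 MPa.
R_n = 294 × 1075 × 10⁻³ = 315.9 kN; R_n/Ω = 315.9/2.0 = 158 kN.

R_n/Ω ≈ 158 kN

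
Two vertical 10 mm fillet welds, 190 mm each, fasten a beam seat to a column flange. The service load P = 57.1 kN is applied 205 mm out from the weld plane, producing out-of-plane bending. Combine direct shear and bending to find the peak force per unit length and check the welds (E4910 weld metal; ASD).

f_max ≈ 984 N/mm; adequate

E49XX → F_EXX = 490 MPa.
L_w = 2 × 190 = 380 mm; section modulus (unit throat) S = 2 × L²/6 = 12030 mm².
Direct shear f_v = P/L_w = 57.1×10³/380 = 150.3 N/mm.
Moment M = P × e = 57.1×10³ × 205 = 11706000 N·mm; bending f_b = M/S = 972.8 N/mm.
f_max = √(f_v² + f_b²) = √(150.3² + 972.8²) = 984.3 N/mm.
r_n/Ω = (1/2.0) × 0.6 × 490 × (0.707 × 10) = 1039 N/mm → adequate.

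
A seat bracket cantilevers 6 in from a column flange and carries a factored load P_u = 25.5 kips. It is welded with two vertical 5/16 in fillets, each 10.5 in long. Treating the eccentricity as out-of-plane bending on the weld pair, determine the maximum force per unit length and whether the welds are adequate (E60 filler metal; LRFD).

E60XX → F_EXX = 60 ksi.
L_w = 2 × 10.5 = 21 in; section modulus (unit throat) S = 2 × L²/6 = 36.75 in².
Direct shear f_v = P/L_w = 25.5/21 = 1.214 kip/in.
Moment M = P × e = 25.5 × 6 = 153 kip·in; bending f_b = M/S = 4.163 kip/in.
f_max = √(f_v² + f_b²) = √(1.214² + 4.163²) = 4.337 kip/in.
φr_n = 0.75 × 0.6 × 60 × (0.707 × 0.3125) = 5.965 kip/in → adequate.

f_max ≈ 4.34 kip/in; adequate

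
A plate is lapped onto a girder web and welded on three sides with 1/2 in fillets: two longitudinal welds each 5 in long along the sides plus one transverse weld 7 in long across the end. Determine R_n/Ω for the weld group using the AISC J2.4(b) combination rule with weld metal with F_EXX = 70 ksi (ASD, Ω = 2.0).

t_e = 0.707 × 0.5 = 0.3535 in.
R_nwl = 0.6 × 70 × 0.3535 × 10 = 148.5 kip (longitudinal, 2 welds).
R_nwt = 0.6 × 70 × 0.3535 × 7 = 103.9 kip (transverse, base value).
(i) R_nwl + R_nwt = 252.4 kip; (ii) 0.85 R_nwl + 1.5 R_nwt = 282.1 kip.
R_n = max = 282.1 kip [governs: (ii)]; R_n/Ω = 141 kip.

R_n/Ω ≈ 141 kip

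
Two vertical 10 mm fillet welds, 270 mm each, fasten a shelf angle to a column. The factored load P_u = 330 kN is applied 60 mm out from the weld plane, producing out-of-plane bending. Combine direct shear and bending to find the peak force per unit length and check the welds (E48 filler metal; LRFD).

E48XX → F_EXX = 480 MPa.
L_w = 2 × 270 = 540 mm; section modulus (unit throat) S = 2 × L²/6 = 24300 mm².
Direct shear f_v = P/L_w = 330×10³/540 = 611.1 N/mm.
Moment M = P × e = 330×10³ × 60 = 19800000 N·mm; bending f_b = M/S = 814.8 N/mm.
f_max = √(f_v² + f_b²) = √(611.1² + 814.8²) = 1019 N/mm.
φr_n = 0.75 × 0.6 × 480 × (0.707 × 10) = 1527 N/mm → adequate.

f_max ≈ 1020 N/mm; adequate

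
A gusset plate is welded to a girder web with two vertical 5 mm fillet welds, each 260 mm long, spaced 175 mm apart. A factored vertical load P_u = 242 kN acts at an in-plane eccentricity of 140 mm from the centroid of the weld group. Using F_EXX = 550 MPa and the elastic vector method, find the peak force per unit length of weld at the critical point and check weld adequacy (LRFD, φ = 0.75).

Total weld length L_w = 520 mm. Treat welds as unit-width lines.
Polar moment about centroid: J = 2[d³/12 + d(b/2)²] = 2[260³/12 + 260×87.5²] = 6911000 mm³.
Direct shear f_v = P/L_w = 242×10³ / 520 = 465.4 N/mm (vertical).
Torsion M = P·e = 242×10³ × 140 = 33880000 N·mm.
Critical point at (x, y) = (87.5, 130) from centroid. f_tx = M·y/J = 637.3 N/mm; f_ty = M·x/J = 429 N/mm.
Resultant f_max = √[f_tx² + (f_v + f_ty)²] = √[637.3² + (465.4 + 429)²] = 1098 N/mm.
Capacity per unit length: φr_n = 0.75 × 0.6 × 550 × (0.707 × 5) = 874.9 N/mm.
1098 > 874.9 → NOT adequate.

f_max ≈ 1100 N/mm; NOT adequate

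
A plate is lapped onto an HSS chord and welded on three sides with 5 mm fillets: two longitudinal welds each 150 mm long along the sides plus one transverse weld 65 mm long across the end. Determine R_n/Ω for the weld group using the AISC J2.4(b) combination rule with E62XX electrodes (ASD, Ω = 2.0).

E62XX → F_EXX = 620 MPa.
t_e = 0.707 × 5 = 3.535 mm.
R_nwl = 0.6 × 620 × 3.535 × 300 × 10⁻³ = 394.5 kN (longitudinal, 2 welds).
R_nwt = 0.6 × 620 × 3.535 × 65 × 10⁻³ = 85.48 kN (transverse, base value).
(i) R_nwl + R_nwt = 480 kN; (ii) 0.85 R_nwl + 1.5 R_nwt = 463.5 kN.
R_n = max = 480 kN [governs: (i)]; R_n/Ω = 240 kN.

R_n/Ω ≈ 240 kN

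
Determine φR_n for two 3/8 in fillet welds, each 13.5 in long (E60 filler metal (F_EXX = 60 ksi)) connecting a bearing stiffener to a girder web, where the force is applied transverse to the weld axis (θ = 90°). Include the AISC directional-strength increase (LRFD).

φR_n ≈ 290 kip

t_e = 0.707 × 0.375 = 0.2651 in; A_we = 0.2651 × 27 = 7.158 in².
Directional factor: 1.0 + 0.5 sin^1.5(90°) = 1.5.
F_nw = 0.6 × 60 × 1.5 = 54 ksi.
φR_n = 0.75 × 54 × 7.158 = 289.9 kip.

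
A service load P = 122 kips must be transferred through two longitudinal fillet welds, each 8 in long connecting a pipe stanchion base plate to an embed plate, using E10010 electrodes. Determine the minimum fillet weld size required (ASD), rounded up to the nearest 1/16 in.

w = 3/8 in

E100XX → F_EXX = 100 ksi.
Total weld length L = 16 in.
Required throat t_e = P × Ω / (0.6 F_EXX × L) = 122 × 2.0 / (0.6 × 100 × 16) = 0.2542 in.
Required leg w = t_e / 0.707 = 0.3595 in → use 3/8 in.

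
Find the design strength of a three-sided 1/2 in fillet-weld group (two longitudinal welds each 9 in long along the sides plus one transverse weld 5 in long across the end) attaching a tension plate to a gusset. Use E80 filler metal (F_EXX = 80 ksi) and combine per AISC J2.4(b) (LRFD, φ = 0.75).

φR_n ≈ 293 kip

t_e = 0.707 × 0.5 = 0.3535 in.
R_nwl = 0.6 × 80 × 0.3535 × 18 = 305.4 kip (longitudinal, 2 welds).
R_nwt = 0.6 × 80 × 0.3535 × 5 = 84.84 kip (transverse, base value).
(i) R_nwl + R_nwt = 390.3 kip; (ii) 0.85 R_nwl + 1.5 R_nwt = 386.9 kip.
R_n = max = 390.3 kip [governs: (i)]; φR_n = 292.7 kip.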